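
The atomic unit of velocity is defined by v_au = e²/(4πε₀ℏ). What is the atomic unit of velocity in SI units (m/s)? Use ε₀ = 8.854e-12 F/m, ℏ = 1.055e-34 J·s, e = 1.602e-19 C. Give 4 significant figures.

2.186e6 m/s

v_au = e²/(4πε₀ℏ)
  = 2.566e-38 / 1.174e-44
  = 2.186e6 m/s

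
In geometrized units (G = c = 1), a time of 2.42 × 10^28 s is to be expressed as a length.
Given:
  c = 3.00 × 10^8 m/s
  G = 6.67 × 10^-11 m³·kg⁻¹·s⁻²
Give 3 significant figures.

Time → length via c.
2.42 × 10^28 s × (c) = 7.26 × 10^36 m

7.26 × 10^36 m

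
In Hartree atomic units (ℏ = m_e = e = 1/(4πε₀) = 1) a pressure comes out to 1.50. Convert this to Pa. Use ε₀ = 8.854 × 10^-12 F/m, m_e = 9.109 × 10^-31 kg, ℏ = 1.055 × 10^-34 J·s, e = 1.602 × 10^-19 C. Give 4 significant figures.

4.394 × 10^13 Pa

One atomic unit of pressure: P_au = E_h/a₀³ = m_e⁴e¹⁰/((4πε₀)⁵ℏ⁸) = 2.929 × 10^13 Pa.
1.50 × 2.929 × 10^13 Pa = 4.394 × 10^13 Pa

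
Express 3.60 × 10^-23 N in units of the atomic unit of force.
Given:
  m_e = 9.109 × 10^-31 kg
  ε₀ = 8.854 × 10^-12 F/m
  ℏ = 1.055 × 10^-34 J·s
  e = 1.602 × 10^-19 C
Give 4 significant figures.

4.380 × 10^-16

atomic unit of force: F_au = E_h/a₀ = m_e²e⁶/((4πε₀)³ℏ⁴) = 8.220 × 10^-8 N.
3.60 × 10^-23 / 8.220 × 10^-8 = 4.380 × 10^-16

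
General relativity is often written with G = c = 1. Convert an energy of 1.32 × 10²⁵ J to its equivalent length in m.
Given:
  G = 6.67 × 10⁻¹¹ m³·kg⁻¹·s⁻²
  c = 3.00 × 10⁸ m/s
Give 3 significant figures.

1.09 × 10⁻¹⁹ m

Energy → length via G/c⁴.
1.32 × 10²⁵ J × (G/c⁴) = 1.09 × 10⁻¹⁹ m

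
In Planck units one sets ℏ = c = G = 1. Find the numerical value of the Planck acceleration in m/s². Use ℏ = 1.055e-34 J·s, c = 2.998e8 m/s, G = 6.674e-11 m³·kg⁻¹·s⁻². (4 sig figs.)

a_P = √(c⁷/(ℏG))
  = √(3.092e103)
  = 5.560e51 m/s²

5.560e51 m/s²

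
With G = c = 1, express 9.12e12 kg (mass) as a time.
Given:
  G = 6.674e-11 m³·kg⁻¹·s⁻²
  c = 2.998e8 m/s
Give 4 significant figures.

2.259e-23 s

Mass → time via G/c³.
9.12e12 kg × (G/c³) = 2.259e-23 s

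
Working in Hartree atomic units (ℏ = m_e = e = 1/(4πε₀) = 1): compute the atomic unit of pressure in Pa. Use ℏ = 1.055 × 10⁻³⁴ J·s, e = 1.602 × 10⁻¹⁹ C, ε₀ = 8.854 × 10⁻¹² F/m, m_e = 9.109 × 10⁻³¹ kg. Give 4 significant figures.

Dimensional analysis gives P_au = E_h/a₀³ = m_e⁴e¹⁰/((4πε₀)⁵ℏ⁸).
E_h = 4.354 × 10⁻¹⁸ J
a₀ = 5.297 × 10⁻¹¹ m
E_h/a₀³ = 2.929 × 10¹³ Pa

2.929 × 10¹³ Pa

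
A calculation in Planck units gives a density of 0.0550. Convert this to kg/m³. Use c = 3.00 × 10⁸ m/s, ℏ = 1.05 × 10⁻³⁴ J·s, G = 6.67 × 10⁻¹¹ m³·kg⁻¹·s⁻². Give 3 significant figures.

One Planck density: ρ_P = c⁵/(ℏG²) = 5.20 × 10⁹⁶ kg/m³.
0.0550 × 5.20 × 10⁹⁶ kg/m³ = 2.86 × 10⁹⁵ kg/m³

2.86 × 10⁹⁵ kg/m³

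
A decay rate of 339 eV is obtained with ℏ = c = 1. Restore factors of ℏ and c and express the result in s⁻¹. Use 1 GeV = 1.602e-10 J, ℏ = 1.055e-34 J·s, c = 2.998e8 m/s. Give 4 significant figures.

5.148e17 s⁻¹

A rate is [E]/ℏ; divide by ℏ.
1 GeV → 1/ℏ × (1 GeV in J) = 1.518e24 s⁻¹.
Convert the energy scale: 339 eV = 3.39e-7 GeV.
Result: 3.39e-7 × 1.518e24 = 5.148e17 s⁻¹.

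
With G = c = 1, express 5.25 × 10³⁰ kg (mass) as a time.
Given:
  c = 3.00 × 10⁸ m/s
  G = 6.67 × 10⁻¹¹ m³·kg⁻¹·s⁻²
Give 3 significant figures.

Mass → time via G/c³.
5.25 × 10³⁰ kg × (G/c³) = 1.30 × 10⁻⁵ s

1.30 × 10⁻⁵ s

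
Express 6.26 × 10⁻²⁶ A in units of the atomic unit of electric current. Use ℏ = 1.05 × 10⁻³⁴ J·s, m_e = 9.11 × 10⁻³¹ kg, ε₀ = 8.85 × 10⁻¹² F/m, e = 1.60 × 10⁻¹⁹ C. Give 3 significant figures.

atomic unit of electric current: I_au = e E_h/ℏ = m_e e⁵/((4πε₀)²ℏ³) = 6.67 × 10⁻³ A.
6.26 × 10⁻²⁶ / 6.67 × 10⁻³ = 9.38 × 10⁻²⁴

9.38 × 10⁻²⁴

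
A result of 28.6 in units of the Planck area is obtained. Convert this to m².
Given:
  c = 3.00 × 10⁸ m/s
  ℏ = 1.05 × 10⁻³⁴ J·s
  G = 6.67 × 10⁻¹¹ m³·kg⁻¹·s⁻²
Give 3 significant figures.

7.42 × 10⁻⁶⁹ m²

One Planck area: A_P = ℏG/c³ = 2.59 × 10⁻⁷⁰ m².
28.6 × 2.59 × 10⁻⁷⁰ m² = 7.42 × 10⁻⁶⁹ m²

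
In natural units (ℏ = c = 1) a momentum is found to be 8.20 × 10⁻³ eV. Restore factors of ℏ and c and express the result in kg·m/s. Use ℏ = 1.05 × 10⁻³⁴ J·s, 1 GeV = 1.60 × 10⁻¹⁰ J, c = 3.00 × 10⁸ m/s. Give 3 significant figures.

Momentum is [E]/c; divide by c.
1 GeV → 1/c × (1 GeV in J) = 5.33 × 10⁻¹⁹ kg·m/s.
Convert the energy scale: 8.20 × 10⁻³ eV = 8.20 × 10⁻¹² GeV.
Result: 8.20 × 10⁻¹² × 5.33 × 10⁻¹⁹ = 4.37 × 10⁻³⁰ kg·m/s.

4.37 × 10⁻³⁰ kg·m/s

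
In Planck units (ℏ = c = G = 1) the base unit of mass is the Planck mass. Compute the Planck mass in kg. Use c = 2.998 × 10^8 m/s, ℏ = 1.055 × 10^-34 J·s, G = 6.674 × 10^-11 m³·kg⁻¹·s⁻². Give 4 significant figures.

2.177 × 10^-8 kg

m_P = √(ℏc/G)
  = √(4.739 × 10^-16)
  = 2.177 × 10^-8 kg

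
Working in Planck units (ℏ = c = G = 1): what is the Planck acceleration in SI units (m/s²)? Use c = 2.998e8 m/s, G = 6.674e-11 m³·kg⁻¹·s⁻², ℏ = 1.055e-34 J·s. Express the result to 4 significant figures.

The unique combination of the constants set to 1 with dimensions of acceleration is a_P = √(c⁷/(ℏG)).
  = √(3.092e103)
  = 5.560e51 m/s²

5.560e51 m/s²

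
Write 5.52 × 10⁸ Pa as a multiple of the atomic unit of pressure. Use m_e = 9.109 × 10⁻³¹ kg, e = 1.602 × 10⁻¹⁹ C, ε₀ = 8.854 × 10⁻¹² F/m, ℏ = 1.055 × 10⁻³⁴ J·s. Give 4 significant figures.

1.885 × 10⁻⁵

atomic unit of pressure: P_au = E_h/a₀³ = m_e⁴e¹⁰/((4πε₀)⁵ℏ⁸) = 2.929 × 10¹³ Pa.
5.52 × 10⁸ / 2.929 × 10¹³ = 1.885 × 10⁻⁵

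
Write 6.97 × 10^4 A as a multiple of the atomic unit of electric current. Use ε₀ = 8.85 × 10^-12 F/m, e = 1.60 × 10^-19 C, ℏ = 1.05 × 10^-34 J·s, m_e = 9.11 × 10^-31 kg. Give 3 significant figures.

atomic unit of electric current: I_au = e E_h/ℏ = m_e e⁵/((4πε₀)²ℏ³) = 6.67 × 10^-3 A.
6.97 × 10^4 / 6.67 × 10^-3 = 1.04 × 10^7

1.04 × 10^7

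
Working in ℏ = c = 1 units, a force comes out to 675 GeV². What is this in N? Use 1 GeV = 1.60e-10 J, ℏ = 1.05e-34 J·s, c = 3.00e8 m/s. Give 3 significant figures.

Force is [E]/[L] = [E]²/(ℏc); restore (ℏc)⁻¹.
1 GeV² → 1/(ℏc) × (1 GeV in J)² = 8.13e5 N.
Result: 675 × 8.13e5 = 5.49e8 N.

5.49e8 N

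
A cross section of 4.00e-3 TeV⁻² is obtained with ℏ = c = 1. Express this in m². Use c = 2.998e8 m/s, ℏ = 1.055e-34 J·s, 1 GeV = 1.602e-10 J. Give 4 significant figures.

1.559e-40 m²

Area is [L]² = [E]⁻²·(ℏc)²; restore (ℏc)².
1 GeV⁻² → (ℏc)² × (1 GeV in J)⁻² = 3.898e-32 m².
Convert the energy scale: 4.00e-3 TeV⁻² = 4.00e-9 GeV⁻².
Result: 4.00e-9 × 3.898e-32 = 1.559e-40 m².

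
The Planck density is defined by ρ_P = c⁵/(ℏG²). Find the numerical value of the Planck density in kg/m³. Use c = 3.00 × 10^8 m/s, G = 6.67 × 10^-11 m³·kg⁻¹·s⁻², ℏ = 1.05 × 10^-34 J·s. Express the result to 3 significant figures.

5.20 × 10^96 kg/m³

ρ_P = c⁵/(ℏG²)
  = 2.43 × 10^42 / 4.67 × 10^-55
  = 5.20 × 10^96 kg/m³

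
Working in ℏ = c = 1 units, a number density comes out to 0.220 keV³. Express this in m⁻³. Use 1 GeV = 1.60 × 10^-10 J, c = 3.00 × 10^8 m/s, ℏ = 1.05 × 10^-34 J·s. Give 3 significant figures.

Number density is [L]⁻³ = [E]³/(ℏc)³.
1 GeV³ → 1/(ℏc)³ × (1 GeV in J)³ = 1.31 × 10^47 m⁻³.
Convert the energy scale: 0.220 keV³ = 2.20 × 10^-19 GeV³.
Result: 2.20 × 10^-19 × 1.31 × 10^47 = 2.88 × 10^28 m⁻³.

2.88 × 10^28 m⁻³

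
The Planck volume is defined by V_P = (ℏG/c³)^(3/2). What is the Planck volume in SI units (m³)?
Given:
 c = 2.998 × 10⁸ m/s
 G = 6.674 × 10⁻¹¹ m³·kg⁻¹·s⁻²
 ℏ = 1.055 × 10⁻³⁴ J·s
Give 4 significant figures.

V_P = (ℏG/c³)^(3/2)
  = √(1.784 × 10⁻²⁰⁹)
  = 4.224 × 10⁻¹⁰⁵ m³

4.224 × 10⁻¹⁰⁵ m³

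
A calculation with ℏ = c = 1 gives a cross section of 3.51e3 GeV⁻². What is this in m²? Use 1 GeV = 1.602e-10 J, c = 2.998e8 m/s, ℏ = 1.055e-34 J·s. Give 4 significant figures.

1.368e-28 m²

Area is [L]² = [E]⁻²·(ℏc)²; restore (ℏc)².
1 GeV⁻² → (ℏc)² × (1 GeV in J)⁻² = 3.898e-32 m².
Result: 3.51e3 × 3.898e-32 = 1.368e-28 m².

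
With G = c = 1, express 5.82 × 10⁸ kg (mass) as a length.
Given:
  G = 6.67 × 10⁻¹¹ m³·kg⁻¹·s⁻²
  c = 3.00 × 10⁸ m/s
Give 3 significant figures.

4.31 × 10⁻¹⁹ m

In G = c = 1 units mass has dimensions of length; the conversion factor is G/c².
5.82 × 10⁸ kg × (G/c²) = 4.31 × 10⁻¹⁹ m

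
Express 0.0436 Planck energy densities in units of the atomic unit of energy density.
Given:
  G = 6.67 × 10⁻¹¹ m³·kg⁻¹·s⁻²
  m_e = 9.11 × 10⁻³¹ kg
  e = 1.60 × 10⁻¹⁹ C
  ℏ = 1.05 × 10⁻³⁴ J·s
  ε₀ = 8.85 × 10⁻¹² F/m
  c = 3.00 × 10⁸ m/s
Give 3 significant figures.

Planck energy density: u_P = c⁷/(ℏG²) = 4.68 × 10¹¹³ J/m³
atomic unit of energy density: u_au = E_h/a₀³ = m_e⁴e¹⁰/((4πε₀)⁵ℏ⁸) = 3.01 × 10¹³ J/m³
0.0436 × 4.68 × 10¹¹³ / 3.01 × 10¹³ = 6.77 × 10⁹⁸

6.77 × 10⁹⁸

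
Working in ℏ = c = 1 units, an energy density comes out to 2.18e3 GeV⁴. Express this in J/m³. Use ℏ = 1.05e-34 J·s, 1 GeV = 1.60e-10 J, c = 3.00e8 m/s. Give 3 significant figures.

[E]/[L]³ = [E]⁴/(ℏc)³; restore (ℏc)⁻³.
1 GeV⁴ → 1/(ℏc)³ × (1 GeV in J)⁴ = 2.10e37 J/m³.
Result: 2.18e3 × 2.10e37 = 4.57e40 J/m³.

4.57e40 J/m³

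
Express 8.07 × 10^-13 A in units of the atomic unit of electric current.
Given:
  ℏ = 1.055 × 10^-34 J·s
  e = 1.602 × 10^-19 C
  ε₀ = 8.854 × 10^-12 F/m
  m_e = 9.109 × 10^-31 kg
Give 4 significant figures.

atomic unit of electric current: I_au = e E_h/ℏ = m_e e⁵/((4πε₀)²ℏ³) = 6.612 × 10^-3 A.
8.07 × 10^-13 / 6.612 × 10^-3 = 1.221 × 10^-10

1.221 × 10^-10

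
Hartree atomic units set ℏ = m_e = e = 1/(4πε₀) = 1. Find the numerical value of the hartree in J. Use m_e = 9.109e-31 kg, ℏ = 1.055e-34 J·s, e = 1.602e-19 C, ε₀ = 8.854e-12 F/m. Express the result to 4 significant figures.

4.354e-18 J

From ℏ = m_e = e = 1/(4πε₀) = 1 the energy scale is E_h = m_e e⁴/(4πε₀ℏ)².
  = 6.000e-106 / 1.378e-88
  = 4.354e-18 J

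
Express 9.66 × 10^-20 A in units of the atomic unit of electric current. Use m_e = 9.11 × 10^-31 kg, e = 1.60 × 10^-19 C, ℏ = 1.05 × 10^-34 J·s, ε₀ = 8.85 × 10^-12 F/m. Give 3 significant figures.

atomic unit of electric current: I_au = e E_h/ℏ = m_e e⁵/((4πε₀)²ℏ³) = 6.67 × 10^-3 A.
9.66 × 10^-20 / 6.67 × 10^-3 = 1.45 × 10^-17

1.45 × 10^-17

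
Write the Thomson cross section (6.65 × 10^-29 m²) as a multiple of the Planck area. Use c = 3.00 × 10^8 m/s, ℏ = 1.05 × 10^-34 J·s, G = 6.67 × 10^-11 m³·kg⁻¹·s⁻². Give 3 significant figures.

2.56 × 10^41

Planck area: A_P = ℏG/c³ = 2.59 × 10^-70 m².
6.65 × 10^-29 / 2.59 × 10^-70 = 2.56 × 10^41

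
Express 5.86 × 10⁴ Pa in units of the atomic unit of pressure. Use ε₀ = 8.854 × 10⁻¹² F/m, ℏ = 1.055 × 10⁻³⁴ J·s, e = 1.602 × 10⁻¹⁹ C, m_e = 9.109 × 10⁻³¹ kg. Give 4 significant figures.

atomic unit of pressure: P_au = E_h/a₀³ = m_e⁴e¹⁰/((4πε₀)⁵ℏ⁸) = 2.929 × 10¹³ Pa.
5.86 × 10⁴ / 2.929 × 10¹³ = 2.001 × 10⁻⁹

2.001 × 10⁻⁹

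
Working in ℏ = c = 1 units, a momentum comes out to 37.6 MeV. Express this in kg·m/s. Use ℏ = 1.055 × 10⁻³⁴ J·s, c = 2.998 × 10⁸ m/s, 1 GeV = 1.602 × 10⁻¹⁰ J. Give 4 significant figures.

Momentum is [E]/c; divide by c.
1 GeV → 1/c × (1 GeV in J) = 5.344 × 10⁻¹⁹ kg·m/s.
Convert the energy scale: 37.6 MeV = 0.0376 GeV.
Result: 0.0376 × 5.344 × 10⁻¹⁹ = 2.009 × 10⁻²⁰ kg·m/s.

2.009 × 10⁻²⁰ kg·m/s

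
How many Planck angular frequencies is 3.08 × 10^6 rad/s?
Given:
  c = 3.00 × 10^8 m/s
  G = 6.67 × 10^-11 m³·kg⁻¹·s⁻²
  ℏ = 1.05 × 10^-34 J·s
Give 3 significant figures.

Planck angular frequency: ω_P = √(c⁵/(ℏG)) = 1.86 × 10^43 rad/s.
3.08 × 10^6 / 1.86 × 10^43 = 1.65 × 10^-37

1.65 × 10^-37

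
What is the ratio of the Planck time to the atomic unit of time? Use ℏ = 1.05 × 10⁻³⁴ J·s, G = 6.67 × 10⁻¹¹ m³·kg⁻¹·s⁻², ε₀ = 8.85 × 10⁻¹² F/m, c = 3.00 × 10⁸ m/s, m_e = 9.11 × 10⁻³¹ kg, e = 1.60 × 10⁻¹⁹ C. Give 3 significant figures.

2.24 × 10⁻²⁷

Planck time: t_P = √(ℏG/c⁵) = 5.37 × 10⁻⁴⁴ s
atomic unit of time: τ_au = (4πε₀)²ℏ³/(m_e e⁴) = 2.40 × 10⁻¹⁷ s
ratio = 5.37 × 10⁻⁴⁴ / 2.40 × 10⁻¹⁷ = 2.24 × 10⁻²⁷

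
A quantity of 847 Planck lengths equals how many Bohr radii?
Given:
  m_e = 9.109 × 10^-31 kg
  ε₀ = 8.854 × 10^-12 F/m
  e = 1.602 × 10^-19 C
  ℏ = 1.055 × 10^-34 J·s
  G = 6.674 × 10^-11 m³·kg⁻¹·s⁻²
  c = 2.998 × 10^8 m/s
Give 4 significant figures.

2.585 × 10^-22

Planck length: ℓ_P = √(ℏG/c³) = 1.616 × 10^-35 m
Bohr radius: a₀ = 4πε₀ℏ²/(m_e e²) = 5.297 × 10^-11 m
847 × 1.616 × 10^-35 / 5.297 × 10^-11 = 2.585 × 10^-22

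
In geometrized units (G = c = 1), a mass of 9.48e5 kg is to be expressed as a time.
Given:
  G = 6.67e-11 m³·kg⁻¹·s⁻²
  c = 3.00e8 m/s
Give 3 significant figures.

2.34e-30 s

Mass → time via G/c³.
9.48e5 kg × (G/c³) = 2.34e-30 s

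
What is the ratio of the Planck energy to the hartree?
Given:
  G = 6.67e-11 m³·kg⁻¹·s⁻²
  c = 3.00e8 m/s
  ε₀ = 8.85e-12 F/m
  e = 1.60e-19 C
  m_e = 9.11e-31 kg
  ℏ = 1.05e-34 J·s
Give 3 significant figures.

4.47e26

Planck energy: E_P = √(ℏc⁵/G) = 1.96e9 J
hartree: E_h = m_e e⁴/(4πε₀ℏ)² = 4.38e-18 J
ratio = 1.96e9 / 4.38e-18 = 4.47e26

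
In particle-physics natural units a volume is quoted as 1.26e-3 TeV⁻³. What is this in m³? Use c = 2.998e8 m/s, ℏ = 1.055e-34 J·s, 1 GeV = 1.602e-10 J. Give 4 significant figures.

9.697e-60 m³

Volume is [L]³ = [E]⁻³·(ℏc)³.
1 GeV⁻³ → (ℏc)³ × (1 GeV in J)⁻³ = 7.696e-48 m³.
Convert the energy scale: 1.26e-3 TeV⁻³ = 1.26e-12 GeV⁻³.
Result: 1.26e-12 × 7.696e-48 = 9.697e-60 m³.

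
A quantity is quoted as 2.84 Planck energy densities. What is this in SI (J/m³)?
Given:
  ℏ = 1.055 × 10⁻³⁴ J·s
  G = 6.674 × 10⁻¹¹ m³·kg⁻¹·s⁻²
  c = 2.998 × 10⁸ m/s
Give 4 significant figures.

One Planck energy density: u_P = c⁷/(ℏG²) = 4.632 × 10¹¹³ J/m³.
2.84 × 4.632 × 10¹¹³ J/m³ = 1.316 × 10¹¹⁴ J/m³

1.316 × 10¹¹⁴ J/m³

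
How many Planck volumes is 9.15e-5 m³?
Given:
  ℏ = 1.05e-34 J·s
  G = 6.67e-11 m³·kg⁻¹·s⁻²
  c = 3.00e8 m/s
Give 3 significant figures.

2.19e100

Planck volume: V_P = (ℏG/c³)^(3/2) = 4.18e-105 m³.
9.15e-5 / 4.18e-105 = 2.19e100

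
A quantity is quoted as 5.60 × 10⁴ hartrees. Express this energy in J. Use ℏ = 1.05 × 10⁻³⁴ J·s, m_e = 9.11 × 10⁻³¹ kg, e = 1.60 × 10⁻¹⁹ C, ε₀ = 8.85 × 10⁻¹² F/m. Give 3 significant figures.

2.45 × 10⁻¹³ J

One hartree: E_h = m_e e⁴/(4πε₀ℏ)² = 4.38 × 10⁻¹⁸ J.
5.60 × 10⁴ × 4.38 × 10⁻¹⁸ J = 2.45 × 10⁻¹³ J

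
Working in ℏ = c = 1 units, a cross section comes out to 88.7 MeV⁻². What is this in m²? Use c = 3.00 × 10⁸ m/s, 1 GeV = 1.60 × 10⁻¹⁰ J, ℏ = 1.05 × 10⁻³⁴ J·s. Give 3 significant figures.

Area is [L]² = [E]⁻²·(ℏc)²; restore (ℏc)².
1 GeV⁻² → (ℏc)² × (1 GeV in J)⁻² = 3.88 × 10⁻³² m².
Convert the energy scale: 88.7 MeV⁻² = 8.87 × 10⁷ GeV⁻².
Result: 8.87 × 10⁷ × 3.88 × 10⁻³² = 3.44 × 10⁻²⁴ m².

3.44 × 10⁻²⁴ m²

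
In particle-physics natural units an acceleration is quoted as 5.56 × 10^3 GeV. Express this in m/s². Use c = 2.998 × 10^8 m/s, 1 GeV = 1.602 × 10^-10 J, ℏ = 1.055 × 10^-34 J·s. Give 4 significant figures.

Acceleration is [L]/[T]² = c·[E]/ℏ.
1 GeV → c/ℏ × (1 GeV in J) = 4.552 × 10^32 m/s².
Result: 5.56 × 10^3 × 4.552 × 10^32 = 2.531 × 10^36 m/s².

2.531 × 10^36 m/s²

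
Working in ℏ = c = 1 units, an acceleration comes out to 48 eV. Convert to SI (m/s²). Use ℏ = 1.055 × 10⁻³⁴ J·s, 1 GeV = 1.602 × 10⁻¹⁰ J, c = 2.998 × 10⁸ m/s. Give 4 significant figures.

2.185 × 10²⁵ m/s²

Acceleration is [L]/[T]² = c·[E]/ℏ.
1 GeV → c/ℏ × (1 GeV in J) = 4.552 × 10³² m/s².
Convert the energy scale: 48 eV = 4.80 × 10⁻⁸ GeV.
Result: 4.80 × 10⁻⁸ × 4.552 × 10³² = 2.185 × 10²⁵ m/s².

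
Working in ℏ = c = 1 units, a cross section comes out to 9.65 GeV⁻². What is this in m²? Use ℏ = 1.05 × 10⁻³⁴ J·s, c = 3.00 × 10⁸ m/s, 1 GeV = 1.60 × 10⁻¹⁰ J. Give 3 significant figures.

Area is [L]² = [E]⁻²·(ℏc)²; restore (ℏc)².
1 GeV⁻² → (ℏc)² × (1 GeV in J)⁻² = 3.88 × 10⁻³² m².
Result: 9.65 × 3.88 × 10⁻³² = 3.74 × 10⁻³¹ m².

3.74 × 10⁻³¹ m²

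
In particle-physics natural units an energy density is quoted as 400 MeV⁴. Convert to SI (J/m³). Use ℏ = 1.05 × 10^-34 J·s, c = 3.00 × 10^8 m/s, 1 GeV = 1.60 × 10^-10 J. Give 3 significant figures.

8.39 × 10^27 J/m³

[E]/[L]³ = [E]⁴/(ℏc)³; restore (ℏc)⁻³.
1 GeV⁴ → 1/(ℏc)³ × (1 GeV in J)⁴ = 2.10 × 10^37 J/m³.
Convert the energy scale: 400 MeV⁴ = 4.00 × 10^-10 GeV⁴.
Result: 4.00 × 10^-10 × 2.10 × 10^37 = 8.39 × 10^27 J/m³.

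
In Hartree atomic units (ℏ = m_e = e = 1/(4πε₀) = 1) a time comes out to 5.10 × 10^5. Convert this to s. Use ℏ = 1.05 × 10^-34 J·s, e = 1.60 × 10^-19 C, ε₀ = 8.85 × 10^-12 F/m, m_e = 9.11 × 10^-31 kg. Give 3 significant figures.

One atomic unit of time: τ_au = (4πε₀)²ℏ³/(m_e e⁴) = 2.40 × 10^-17 s.
5.10 × 10^5 × 2.40 × 10^-17 s = 1.22 × 10^-11 s

1.22 × 10^-11 s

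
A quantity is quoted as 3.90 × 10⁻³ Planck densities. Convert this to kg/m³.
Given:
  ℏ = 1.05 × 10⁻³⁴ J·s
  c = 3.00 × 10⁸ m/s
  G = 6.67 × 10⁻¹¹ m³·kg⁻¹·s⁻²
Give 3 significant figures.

2.03 × 10⁹⁴ kg/m³

One Planck density: ρ_P = c⁵/(ℏG²) = 5.20 × 10⁹⁶ kg/m³.
3.90 × 10⁻³ × 5.20 × 10⁹⁶ kg/m³ = 2.03 × 10⁹⁴ kg/m³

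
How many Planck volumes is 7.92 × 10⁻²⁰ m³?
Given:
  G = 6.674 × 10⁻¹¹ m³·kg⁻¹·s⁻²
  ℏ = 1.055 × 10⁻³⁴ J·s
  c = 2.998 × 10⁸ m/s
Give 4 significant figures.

Planck volume: V_P = (ℏG/c³)^(3/2) = 4.224 × 10⁻¹⁰⁵ m³.
7.92 × 10⁻²⁰ / 4.224 × 10⁻¹⁰⁵ = 1.875 × 10⁸⁵

1.875 × 10⁸⁵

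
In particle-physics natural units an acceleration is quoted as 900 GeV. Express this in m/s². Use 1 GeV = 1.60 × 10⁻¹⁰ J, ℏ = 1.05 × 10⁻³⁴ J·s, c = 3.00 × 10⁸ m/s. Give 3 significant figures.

4.11 × 10³⁵ m/s²

Acceleration is [L]/[T]² = c·[E]/ℏ.
1 GeV → c/ℏ × (1 GeV in J) = 4.57 × 10³² m/s².
Result: 900 × 4.57 × 10³² = 4.11 × 10³⁵ m/s².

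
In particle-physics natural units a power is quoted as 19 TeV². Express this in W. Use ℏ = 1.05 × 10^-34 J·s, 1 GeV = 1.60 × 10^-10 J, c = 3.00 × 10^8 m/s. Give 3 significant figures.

Power is [E]/[T] = [E]²/ℏ.
1 GeV² → 1/ℏ × (1 GeV in J)² = 2.44 × 10^14 W.
Convert the energy scale: 19 TeV² = 1.90 × 10^7 GeV².
Result: 1.90 × 10^7 × 2.44 × 10^14 = 4.63 × 10^21 W.

4.63 × 10^21 W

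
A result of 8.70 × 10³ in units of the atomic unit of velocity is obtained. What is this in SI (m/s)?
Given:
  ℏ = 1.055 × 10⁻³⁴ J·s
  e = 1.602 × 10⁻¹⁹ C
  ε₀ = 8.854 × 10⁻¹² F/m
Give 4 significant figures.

1.902 × 10¹⁰ m/s

One atomic unit of velocity: v_au = e²/(4πε₀ℏ) = 2.186 × 10⁶ m/s.
8.70 × 10³ × 2.186 × 10⁶ m/s = 1.902 × 10¹⁰ m/s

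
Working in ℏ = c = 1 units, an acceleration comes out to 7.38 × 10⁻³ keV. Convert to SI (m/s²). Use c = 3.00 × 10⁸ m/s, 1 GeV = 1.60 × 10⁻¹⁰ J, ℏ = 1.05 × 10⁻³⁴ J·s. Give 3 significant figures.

3.37 × 10²⁴ m/s²

Acceleration is [L]/[T]² = c·[E]/ℏ.
1 GeV → c/ℏ × (1 GeV in J) = 4.57 × 10³² m/s².
Convert the energy scale: 7.38 × 10⁻³ keV = 7.38 × 10⁻⁹ GeV.
Result: 7.38 × 10⁻⁹ × 4.57 × 10³² = 3.37 × 10²⁴ m/s².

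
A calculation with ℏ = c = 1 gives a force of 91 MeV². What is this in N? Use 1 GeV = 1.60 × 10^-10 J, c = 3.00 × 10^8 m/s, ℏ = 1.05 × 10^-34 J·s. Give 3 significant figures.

Force is [E]/[L] = [E]²/(ℏc); restore (ℏc)⁻¹.
1 GeV² → 1/(ℏc) × (1 GeV in J)² = 8.13 × 10^5 N.
Convert the energy scale: 91 MeV² = 9.10 × 10^-5 GeV².
Result: 9.10 × 10^-5 × 8.13 × 10^5 = 74 N.

74 N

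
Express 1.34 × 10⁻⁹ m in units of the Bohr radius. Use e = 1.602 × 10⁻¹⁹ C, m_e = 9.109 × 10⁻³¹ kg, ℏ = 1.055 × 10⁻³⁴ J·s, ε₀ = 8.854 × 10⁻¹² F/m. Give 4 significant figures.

Bohr radius: a₀ = 4πε₀ℏ²/(m_e e²) = 5.297 × 10⁻¹¹ m.
1.34 × 10⁻⁹ / 5.297 × 10⁻¹¹ = 25.30

25.30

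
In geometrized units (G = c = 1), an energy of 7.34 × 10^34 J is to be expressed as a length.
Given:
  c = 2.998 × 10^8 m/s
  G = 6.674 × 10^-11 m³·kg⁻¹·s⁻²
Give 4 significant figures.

Energy → length via G/c⁴.
7.34 × 10^34 J × (G/c⁴) = 6.064 × 10^-10 m

6.064 × 10^-10 m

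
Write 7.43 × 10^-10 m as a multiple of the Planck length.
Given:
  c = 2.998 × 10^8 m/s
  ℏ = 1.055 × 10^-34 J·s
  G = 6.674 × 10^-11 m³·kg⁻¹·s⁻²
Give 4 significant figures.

4.596 × 10^25

Planck length: ℓ_P = √(ℏG/c³) = 1.616 × 10^-35 m.
7.43 × 10^-10 / 1.616 × 10^-35 = 4.596 × 10^25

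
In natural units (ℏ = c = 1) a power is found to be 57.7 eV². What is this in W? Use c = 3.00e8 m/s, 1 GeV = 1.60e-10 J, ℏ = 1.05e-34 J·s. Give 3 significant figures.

Power is [E]/[T] = [E]²/ℏ.
1 GeV² → 1/ℏ × (1 GeV in J)² = 2.44e14 W.
Convert the energy scale: 57.7 eV² = 5.77e-17 GeV².
Result: 5.77e-17 × 2.44e14 = 0.0141 W.

0.0141 W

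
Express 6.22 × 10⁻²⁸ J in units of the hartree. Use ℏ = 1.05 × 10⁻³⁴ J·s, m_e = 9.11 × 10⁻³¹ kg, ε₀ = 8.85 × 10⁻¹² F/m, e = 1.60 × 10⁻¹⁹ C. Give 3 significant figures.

hartree: E_h = m_e e⁴/(4πε₀ℏ)² = 4.38 × 10⁻¹⁸ J.
6.22 × 10⁻²⁸ / 4.38 × 10⁻¹⁸ = 1.42 × 10⁻¹⁰

1.42 × 10⁻¹⁰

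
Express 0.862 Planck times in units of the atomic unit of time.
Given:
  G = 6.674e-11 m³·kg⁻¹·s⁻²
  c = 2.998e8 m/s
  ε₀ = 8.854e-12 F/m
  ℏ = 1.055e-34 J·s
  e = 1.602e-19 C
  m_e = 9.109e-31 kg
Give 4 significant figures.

1.918e-27

Planck time: t_P = √(ℏG/c⁵) = 5.392e-44 s
atomic unit of time: τ_au = (4πε₀)²ℏ³/(m_e e⁴) = 2.423e-17 s
0.862 × 5.392e-44 / 2.423e-17 = 1.918e-27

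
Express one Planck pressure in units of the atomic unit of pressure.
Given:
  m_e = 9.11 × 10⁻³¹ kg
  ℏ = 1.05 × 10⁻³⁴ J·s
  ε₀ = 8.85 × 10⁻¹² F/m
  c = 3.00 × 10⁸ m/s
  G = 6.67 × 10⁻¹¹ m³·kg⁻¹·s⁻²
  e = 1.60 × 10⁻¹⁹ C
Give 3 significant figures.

1.55 × 10¹⁰⁰

Planck pressure: p_P = c⁷/(ℏG²) = 4.68 × 10¹¹³ Pa
atomic unit of pressure: P_au = E_h/a₀³ = m_e⁴e¹⁰/((4πε₀)⁵ℏ⁸) = 3.01 × 10¹³ Pa
ratio = 4.68 × 10¹¹³ / 3.01 × 10¹³ = 1.55 × 10¹⁰⁰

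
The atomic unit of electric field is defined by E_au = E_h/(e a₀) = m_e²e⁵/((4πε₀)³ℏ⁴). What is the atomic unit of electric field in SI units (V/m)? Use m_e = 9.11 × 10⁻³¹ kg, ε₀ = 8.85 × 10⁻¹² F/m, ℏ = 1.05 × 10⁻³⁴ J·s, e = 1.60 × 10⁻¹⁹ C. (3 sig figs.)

E_au = E_h/(e a₀) = m_e²e⁵/((4πε₀)³ℏ⁴)
E_h = 4.38 × 10⁻¹⁸ J
a₀ = 5.26 × 10⁻¹¹ m
E_h/(e·a₀) = 5.20 × 10¹¹ V/m

5.20 × 10¹¹ V/m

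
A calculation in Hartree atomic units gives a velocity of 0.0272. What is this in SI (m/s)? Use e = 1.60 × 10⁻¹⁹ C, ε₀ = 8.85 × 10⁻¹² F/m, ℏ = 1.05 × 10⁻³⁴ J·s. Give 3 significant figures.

5.96 × 10⁴ m/s

One atomic unit of velocity: v_au = e²/(4πε₀ℏ) = 2.19 × 10⁶ m/s.
0.0272 × 2.19 × 10⁶ m/s = 5.96 × 10⁴ m/s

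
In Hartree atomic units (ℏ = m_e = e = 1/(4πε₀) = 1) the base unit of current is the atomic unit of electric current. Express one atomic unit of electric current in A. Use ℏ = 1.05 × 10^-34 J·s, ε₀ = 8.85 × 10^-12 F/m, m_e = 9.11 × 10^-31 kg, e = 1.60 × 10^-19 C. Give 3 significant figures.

I_au = e E_h/ℏ = m_e e⁵/((4πε₀)²ℏ³)
E_h = 4.38 × 10^-18 J
e·E_h/ℏ = 6.67 × 10^-3 A

6.67 × 10^-3 A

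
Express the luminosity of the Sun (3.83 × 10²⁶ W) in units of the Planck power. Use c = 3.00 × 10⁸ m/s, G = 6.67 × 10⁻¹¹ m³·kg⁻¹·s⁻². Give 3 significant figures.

Planck power: P_P = c⁵/G = 3.64 × 10⁵² W.
3.83 × 10²⁶ / 3.64 × 10⁵² = 1.05 × 10⁻²⁶

1.05 × 10⁻²⁶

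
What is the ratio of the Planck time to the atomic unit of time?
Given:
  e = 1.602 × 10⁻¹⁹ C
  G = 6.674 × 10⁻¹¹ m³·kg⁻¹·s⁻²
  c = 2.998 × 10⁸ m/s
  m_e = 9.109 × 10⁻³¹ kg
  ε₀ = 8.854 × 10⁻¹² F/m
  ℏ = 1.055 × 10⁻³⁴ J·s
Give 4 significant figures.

Planck time: t_P = √(ℏG/c⁵) = 5.392 × 10⁻⁴⁴ s
atomic unit of time: τ_au = (4πε₀)²ℏ³/(m_e e⁴) = 2.423 × 10⁻¹⁷ s
ratio = 5.392 × 10⁻⁴⁴ / 2.423 × 10⁻¹⁷ = 2.225 × 10⁻²⁷

2.225 × 10⁻²⁷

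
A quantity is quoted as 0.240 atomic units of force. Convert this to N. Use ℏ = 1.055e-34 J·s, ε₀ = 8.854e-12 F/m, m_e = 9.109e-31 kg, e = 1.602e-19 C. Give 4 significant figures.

One atomic unit of force: F_au = E_h/a₀ = m_e²e⁶/((4πε₀)³ℏ⁴) = 8.220e-8 N.
0.240 × 8.220e-8 N = 1.973e-8 N

1.973e-8 N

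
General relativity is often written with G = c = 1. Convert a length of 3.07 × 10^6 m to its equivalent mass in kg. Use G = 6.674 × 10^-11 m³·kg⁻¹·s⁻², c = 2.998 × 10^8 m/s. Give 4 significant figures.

4.134 × 10^33 kg

Length → mass via c²/G.
3.07 × 10^6 m × (c²/G) = 4.134 × 10^33 kg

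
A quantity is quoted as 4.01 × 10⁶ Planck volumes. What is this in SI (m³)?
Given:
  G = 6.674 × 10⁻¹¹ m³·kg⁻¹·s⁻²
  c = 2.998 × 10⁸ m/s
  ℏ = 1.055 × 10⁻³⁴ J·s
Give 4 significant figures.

One Planck volume: V_P = (ℏG/c³)^(3/2) = 4.224 × 10⁻¹⁰⁵ m³.
4.01 × 10⁶ × 4.224 × 10⁻¹⁰⁵ m³ = 1.694 × 10⁻⁹⁸ m³

1.694 × 10⁻⁹⁸ m³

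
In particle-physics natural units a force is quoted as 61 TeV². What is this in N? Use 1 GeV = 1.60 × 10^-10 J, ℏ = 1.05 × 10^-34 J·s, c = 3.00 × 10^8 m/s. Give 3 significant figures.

4.96 × 10^13 N

Force is [E]/[L] = [E]²/(ℏc); restore (ℏc)⁻¹.
1 GeV² → 1/(ℏc) × (1 GeV in J)² = 8.13 × 10^5 N.
Convert the energy scale: 61 TeV² = 6.10 × 10^7 GeV².
Result: 6.10 × 10^7 × 8.13 × 10^5 = 4.96 × 10^13 N.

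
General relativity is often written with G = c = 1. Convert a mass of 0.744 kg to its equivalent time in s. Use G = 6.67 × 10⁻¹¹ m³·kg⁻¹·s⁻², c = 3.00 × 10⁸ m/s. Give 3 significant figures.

Mass → time via G/c³.
0.744 kg × (G/c³) = 1.84 × 10⁻³⁶ s

1.84 × 10⁻³⁶ s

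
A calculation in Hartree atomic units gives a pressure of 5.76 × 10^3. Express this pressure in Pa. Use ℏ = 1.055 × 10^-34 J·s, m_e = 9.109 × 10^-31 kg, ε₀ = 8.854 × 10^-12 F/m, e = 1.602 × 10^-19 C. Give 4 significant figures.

1.687 × 10^17 Pa

One atomic unit of pressure: P_au = E_h/a₀³ = m_e⁴e¹⁰/((4πε₀)⁵ℏ⁸) = 2.929 × 10^13 Pa.
5.76 × 10^3 × 2.929 × 10^13 Pa = 1.687 × 10^17 Pa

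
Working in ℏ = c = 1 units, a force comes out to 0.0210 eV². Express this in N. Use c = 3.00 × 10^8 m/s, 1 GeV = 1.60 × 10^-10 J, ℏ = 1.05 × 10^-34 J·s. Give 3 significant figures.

Force is [E]/[L] = [E]²/(ℏc); restore (ℏc)⁻¹.
1 GeV² → 1/(ℏc) × (1 GeV in J)² = 8.13 × 10^5 N.
Convert the energy scale: 0.0210 eV² = 2.10 × 10^-20 GeV².
Result: 2.10 × 10^-20 × 8.13 × 10^5 = 1.71 × 10^-14 N.

1.71 × 10^-14 N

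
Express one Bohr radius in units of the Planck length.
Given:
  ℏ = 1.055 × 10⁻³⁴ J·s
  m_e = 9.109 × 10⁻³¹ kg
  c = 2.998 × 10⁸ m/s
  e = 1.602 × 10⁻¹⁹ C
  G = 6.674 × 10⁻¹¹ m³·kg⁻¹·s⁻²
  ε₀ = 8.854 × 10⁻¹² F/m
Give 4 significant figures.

Bohr radius: a₀ = 4πε₀ℏ²/(m_e e²) = 5.297 × 10⁻¹¹ m
Planck length: ℓ_P = √(ℏG/c³) = 1.616 × 10⁻³⁵ m
ratio = 5.297 × 10⁻¹¹ / 1.616 × 10⁻³⁵ = 3.277 × 10²⁴

3.277 × 10²⁴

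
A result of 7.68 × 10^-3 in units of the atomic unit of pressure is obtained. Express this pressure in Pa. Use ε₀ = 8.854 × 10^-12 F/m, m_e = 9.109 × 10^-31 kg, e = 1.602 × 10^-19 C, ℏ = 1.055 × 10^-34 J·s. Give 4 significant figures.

One atomic unit of pressure: P_au = E_h/a₀³ = m_e⁴e¹⁰/((4πε₀)⁵ℏ⁸) = 2.929 × 10^13 Pa.
7.68 × 10^-3 × 2.929 × 10^13 Pa = 2.250 × 10^11 Pa

2.250 × 10^11 Pa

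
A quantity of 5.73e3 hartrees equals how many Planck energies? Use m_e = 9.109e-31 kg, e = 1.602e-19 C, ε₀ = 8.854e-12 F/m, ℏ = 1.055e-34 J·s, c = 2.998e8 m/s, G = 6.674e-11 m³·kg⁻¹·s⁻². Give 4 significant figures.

hartree: E_h = m_e e⁴/(4πε₀ℏ)² = 4.354e-18 J
Planck energy: E_P = √(ℏc⁵/G) = 1.957e9 J
5.73e3 × 4.354e-18 / 1.957e9 = 1.275e-23

1.275e-23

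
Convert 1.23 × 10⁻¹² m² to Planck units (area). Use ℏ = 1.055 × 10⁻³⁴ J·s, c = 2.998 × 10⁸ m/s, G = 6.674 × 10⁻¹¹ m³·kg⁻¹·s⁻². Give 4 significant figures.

4.707 × 10⁵⁷

Planck area: A_P = ℏG/c³ = 2.613 × 10⁻⁷⁰ m².
1.23 × 10⁻¹² / 2.613 × 10⁻⁷⁰ = 4.707 × 10⁵⁷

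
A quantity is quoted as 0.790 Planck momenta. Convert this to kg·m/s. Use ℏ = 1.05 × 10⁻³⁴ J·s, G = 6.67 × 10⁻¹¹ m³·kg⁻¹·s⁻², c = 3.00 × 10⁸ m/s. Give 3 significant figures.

One Planck momentum: p_P = √(ℏc³/G) = 6.52 kg·m/s.
0.790 × 6.52 kg·m/s = 5.15 kg·m/s

5.15 kg·m/s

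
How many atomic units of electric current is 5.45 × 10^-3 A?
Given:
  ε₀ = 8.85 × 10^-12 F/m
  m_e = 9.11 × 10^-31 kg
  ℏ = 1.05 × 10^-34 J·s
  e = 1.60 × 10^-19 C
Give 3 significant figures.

0.817

atomic unit of electric current: I_au = e E_h/ℏ = m_e e⁵/((4πε₀)²ℏ³) = 6.67 × 10^-3 A.
5.45 × 10^-3 / 6.67 × 10^-3 = 0.817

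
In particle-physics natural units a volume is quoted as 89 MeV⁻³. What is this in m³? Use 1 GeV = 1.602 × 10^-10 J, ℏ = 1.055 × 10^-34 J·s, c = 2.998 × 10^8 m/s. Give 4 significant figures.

6.849 × 10^-37 m³

Volume is [L]³ = [E]⁻³·(ℏc)³.
1 GeV⁻³ → (ℏc)³ × (1 GeV in J)⁻³ = 7.696 × 10^-48 m³.
Convert the energy scale: 89 MeV⁻³ = 8.90 × 10^10 GeV⁻³.
Result: 8.90 × 10^10 × 7.696 × 10^-48 = 6.849 × 10^-37 m³.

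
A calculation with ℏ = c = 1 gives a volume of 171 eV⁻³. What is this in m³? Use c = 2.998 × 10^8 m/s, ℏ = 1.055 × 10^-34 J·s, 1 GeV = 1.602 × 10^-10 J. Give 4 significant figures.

1.316 × 10^-18 m³

Volume is [L]³ = [E]⁻³·(ℏc)³.
1 GeV⁻³ → (ℏc)³ × (1 GeV in J)⁻³ = 7.696 × 10^-48 m³.
Convert the energy scale: 171 eV⁻³ = 1.71 × 10^29 GeV⁻³.
Result: 1.71 × 10^29 × 7.696 × 10^-48 = 1.316 × 10^-18 m³.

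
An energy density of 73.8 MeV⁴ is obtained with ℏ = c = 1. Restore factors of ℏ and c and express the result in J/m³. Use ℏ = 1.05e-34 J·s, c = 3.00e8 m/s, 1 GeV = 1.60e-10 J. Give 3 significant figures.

1.55e27 J/m³

[E]/[L]³ = [E]⁴/(ℏc)³; restore (ℏc)⁻³.
1 GeV⁴ → 1/(ℏc)³ × (1 GeV in J)⁴ = 2.10e37 J/m³.
Convert the energy scale: 73.8 MeV⁴ = 7.38e-11 GeV⁴.
Result: 7.38e-11 × 2.10e37 = 1.55e27 J/m³.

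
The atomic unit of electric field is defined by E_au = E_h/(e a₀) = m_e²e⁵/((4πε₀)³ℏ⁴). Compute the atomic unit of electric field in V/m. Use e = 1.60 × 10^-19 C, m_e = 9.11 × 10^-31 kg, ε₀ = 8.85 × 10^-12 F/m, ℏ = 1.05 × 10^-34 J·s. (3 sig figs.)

5.20 × 10^11 V/m

E_au = E_h/(e a₀) = m_e²e⁵/((4πε₀)³ℏ⁴)
E_h = 4.38 × 10^-18 J
a₀ = 5.26 × 10^-11 m
E_h/(e·a₀) = 5.20 × 10^11 V/m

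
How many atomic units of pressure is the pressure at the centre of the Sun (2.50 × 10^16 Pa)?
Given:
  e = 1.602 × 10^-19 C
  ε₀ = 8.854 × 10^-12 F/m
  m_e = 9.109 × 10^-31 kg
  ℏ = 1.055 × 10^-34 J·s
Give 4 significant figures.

atomic unit of pressure: P_au = E_h/a₀³ = m_e⁴e¹⁰/((4πε₀)⁵ℏ⁸) = 2.929 × 10^13 Pa.
2.50 × 10^16 / 2.929 × 10^13 = 853.5

853.5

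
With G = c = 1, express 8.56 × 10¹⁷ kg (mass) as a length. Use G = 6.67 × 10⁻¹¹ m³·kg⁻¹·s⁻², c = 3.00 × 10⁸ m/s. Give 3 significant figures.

In G = c = 1 units mass has dimensions of length; the conversion factor is G/c².
8.56 × 10¹⁷ kg × (G/c²) = 6.34 × 10⁻¹⁰ m

6.34 × 10⁻¹⁰ m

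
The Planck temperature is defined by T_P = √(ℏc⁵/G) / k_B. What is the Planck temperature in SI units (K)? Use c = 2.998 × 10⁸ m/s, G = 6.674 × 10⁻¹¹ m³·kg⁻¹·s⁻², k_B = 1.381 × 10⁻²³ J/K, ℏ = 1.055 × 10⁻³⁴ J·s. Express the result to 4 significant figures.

T_P = √(ℏc⁵/G) / k_B
  = √(3.828 × 10¹⁸) × 7.241 × 10²²
  = 1.417 × 10³² K

1.417 × 10³² K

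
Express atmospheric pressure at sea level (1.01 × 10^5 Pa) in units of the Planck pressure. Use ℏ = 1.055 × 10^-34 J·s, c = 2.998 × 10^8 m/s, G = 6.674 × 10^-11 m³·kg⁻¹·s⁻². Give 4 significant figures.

2.180 × 10^-109

Planck pressure: p_P = c⁷/(ℏG²) = 4.632 × 10^113 Pa.
1.01 × 10^5 / 4.632 × 10^113 = 2.180 × 10^-109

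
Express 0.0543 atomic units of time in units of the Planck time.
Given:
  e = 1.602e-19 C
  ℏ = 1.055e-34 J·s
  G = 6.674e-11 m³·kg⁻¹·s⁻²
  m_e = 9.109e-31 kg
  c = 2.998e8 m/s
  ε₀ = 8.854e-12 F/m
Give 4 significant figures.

atomic unit of time: τ_au = (4πε₀)²ℏ³/(m_e e⁴) = 2.423e-17 s
Planck time: t_P = √(ℏG/c⁵) = 5.392e-44 s
0.0543 × 2.423e-17 / 5.392e-44 = 2.440e25

2.440e25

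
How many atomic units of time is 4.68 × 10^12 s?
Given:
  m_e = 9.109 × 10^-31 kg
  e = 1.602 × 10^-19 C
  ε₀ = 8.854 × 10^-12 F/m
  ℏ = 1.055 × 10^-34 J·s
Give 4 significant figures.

atomic unit of time: τ_au = (4πε₀)²ℏ³/(m_e e⁴) = 2.423 × 10^-17 s.
4.68 × 10^12 / 2.423 × 10^-17 = 1.932 × 10^29

1.932 × 10^29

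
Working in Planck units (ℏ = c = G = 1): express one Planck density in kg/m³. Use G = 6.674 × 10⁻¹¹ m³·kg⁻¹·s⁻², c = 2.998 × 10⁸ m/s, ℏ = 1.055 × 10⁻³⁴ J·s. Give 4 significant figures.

Dimensional analysis gives ρ_P = c⁵/(ℏG²).
  = 2.422 × 10⁴² / 4.699 × 10⁻⁵⁵
  = 5.154 × 10⁹⁶ kg/m³

5.154 × 10⁹⁶ kg/m³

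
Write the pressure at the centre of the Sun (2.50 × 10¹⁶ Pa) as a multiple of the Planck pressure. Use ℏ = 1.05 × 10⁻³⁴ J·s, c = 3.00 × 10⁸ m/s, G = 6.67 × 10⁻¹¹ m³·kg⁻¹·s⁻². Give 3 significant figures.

Planck pressure: p_P = c⁷/(ℏG²) = 4.68 × 10¹¹³ Pa.
2.50 × 10¹⁶ / 4.68 × 10¹¹³ = 5.34 × 10⁻⁹⁸

5.34 × 10⁻⁹⁸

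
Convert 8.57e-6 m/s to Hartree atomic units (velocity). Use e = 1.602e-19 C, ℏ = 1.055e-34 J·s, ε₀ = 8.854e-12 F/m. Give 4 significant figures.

3.920e-12

atomic unit of velocity: v_au = e²/(4πε₀ℏ) = 2.186e6 m/s.
8.57e-6 / 2.186e6 = 3.920e-12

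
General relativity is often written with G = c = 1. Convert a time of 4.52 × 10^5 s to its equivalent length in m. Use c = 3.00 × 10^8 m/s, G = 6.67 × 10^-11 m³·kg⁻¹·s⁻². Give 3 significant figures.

Time → length via c.
4.52 × 10^5 s × (c) = 1.36 × 10^14 m

1.36 × 10^14 m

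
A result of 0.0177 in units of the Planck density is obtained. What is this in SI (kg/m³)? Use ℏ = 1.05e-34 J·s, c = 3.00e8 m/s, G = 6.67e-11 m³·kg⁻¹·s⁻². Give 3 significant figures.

One Planck density: ρ_P = c⁵/(ℏG²) = 5.20e96 kg/m³.
0.0177 × 5.20e96 kg/m³ = 9.21e94 kg/m³

9.21e94 kg/m³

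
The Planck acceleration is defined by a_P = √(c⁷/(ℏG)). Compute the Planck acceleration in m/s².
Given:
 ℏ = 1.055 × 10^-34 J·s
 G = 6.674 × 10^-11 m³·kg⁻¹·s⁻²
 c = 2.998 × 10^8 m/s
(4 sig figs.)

a_P = √(c⁷/(ℏG))
  = √(3.092 × 10^103)
  = 5.560 × 10^51 m/s²

5.560 × 10^51 m/s²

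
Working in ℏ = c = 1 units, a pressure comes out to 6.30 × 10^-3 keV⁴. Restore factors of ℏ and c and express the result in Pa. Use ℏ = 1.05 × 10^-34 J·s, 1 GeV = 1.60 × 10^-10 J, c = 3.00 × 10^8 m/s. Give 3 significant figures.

Pressure is [E]/[L]³ = [E]⁴/(ℏc)³.
1 GeV⁴ → 1/(ℏc)³ × (1 GeV in J)⁴ = 2.10 × 10^37 Pa.
Convert the energy scale: 6.30 × 10^-3 keV⁴ = 6.30 × 10^-27 GeV⁴.
Result: 6.30 × 10^-27 × 2.10 × 10^37 = 1.32 × 10^11 Pa.

1.32 × 10^11 Pa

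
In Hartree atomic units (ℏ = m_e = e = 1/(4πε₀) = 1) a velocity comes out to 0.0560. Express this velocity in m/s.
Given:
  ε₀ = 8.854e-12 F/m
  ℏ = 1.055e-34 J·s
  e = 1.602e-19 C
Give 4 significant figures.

1.224e5 m/s

One atomic unit of velocity: v_au = e²/(4πε₀ℏ) = 2.186e6 m/s.
0.0560 × 2.186e6 m/s = 1.224e5 m/s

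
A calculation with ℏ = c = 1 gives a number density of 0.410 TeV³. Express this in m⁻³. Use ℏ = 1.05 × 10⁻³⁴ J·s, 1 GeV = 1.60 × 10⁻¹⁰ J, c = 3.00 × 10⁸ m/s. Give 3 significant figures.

5.37 × 10⁵⁵ m⁻³

Number density is [L]⁻³ = [E]³/(ℏc)³.
1 GeV³ → 1/(ℏc)³ × (1 GeV in J)³ = 1.31 × 10⁴⁷ m⁻³.
Convert the energy scale: 0.410 TeV³ = 4.10 × 10⁸ GeV³.
Result: 4.10 × 10⁸ × 1.31 × 10⁴⁷ = 5.37 × 10⁵⁵ m⁻³.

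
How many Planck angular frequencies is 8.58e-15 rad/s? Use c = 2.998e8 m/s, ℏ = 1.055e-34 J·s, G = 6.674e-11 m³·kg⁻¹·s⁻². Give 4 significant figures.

4.626e-58

Planck angular frequency: ω_P = √(c⁵/(ℏG)) = 1.855e43 rad/s.
8.58e-15 / 1.855e43 = 4.626e-58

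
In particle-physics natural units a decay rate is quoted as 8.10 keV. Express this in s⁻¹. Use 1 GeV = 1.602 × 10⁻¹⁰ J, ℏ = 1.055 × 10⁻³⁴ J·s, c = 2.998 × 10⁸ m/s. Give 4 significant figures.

1.230 × 10¹⁹ s⁻¹

A rate is [E]/ℏ; divide by ℏ.
1 GeV → 1/ℏ × (1 GeV in J) = 1.518 × 10²⁴ s⁻¹.
Convert the energy scale: 8.10 keV = 8.10 × 10⁻⁶ GeV.
Result: 8.10 × 10⁻⁶ × 1.518 × 10²⁴ = 1.230 × 10¹⁹ s⁻¹.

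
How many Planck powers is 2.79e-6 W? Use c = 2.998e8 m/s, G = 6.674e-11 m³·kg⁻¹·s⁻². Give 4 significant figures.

7.688e-59

Planck power: P_P = c⁵/G = 3.629e52 W.
2.79e-6 / 3.629e52 = 7.688e-59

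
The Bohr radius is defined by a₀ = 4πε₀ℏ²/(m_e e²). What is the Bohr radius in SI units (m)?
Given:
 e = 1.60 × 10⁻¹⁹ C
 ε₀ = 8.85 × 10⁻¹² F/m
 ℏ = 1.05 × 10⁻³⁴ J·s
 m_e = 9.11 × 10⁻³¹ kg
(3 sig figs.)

5.26 × 10⁻¹¹ m

a₀ = 4πε₀ℏ²/(m_e e²)
  = 1.23 × 10⁻⁷⁸ / 2.33 × 10⁻⁶⁸
  = 5.26 × 10⁻¹¹ m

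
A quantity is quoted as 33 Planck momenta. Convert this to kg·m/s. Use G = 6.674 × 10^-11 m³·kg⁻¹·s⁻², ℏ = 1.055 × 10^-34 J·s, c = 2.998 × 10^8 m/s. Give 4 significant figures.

One Planck momentum: p_P = √(ℏc³/G) = 6.527 kg·m/s.
33 × 6.527 kg·m/s = 215.4 kg·m/s

215.4 kg·m/s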